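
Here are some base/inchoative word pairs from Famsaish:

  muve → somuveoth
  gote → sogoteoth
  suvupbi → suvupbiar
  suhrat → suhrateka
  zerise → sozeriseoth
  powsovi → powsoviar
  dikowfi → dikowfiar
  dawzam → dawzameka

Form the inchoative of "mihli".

"mihli" ends in -i. The stems ending in -i (suvupbi → suvupbiar, powsovi → powsoviar, dikowfi → dikowfiar) add -ar.
The other patterns: stems ending in -e add so- … -oth around the stem; stems ending in -m or -t add -eka.
So mihli → mihliar.

mihliar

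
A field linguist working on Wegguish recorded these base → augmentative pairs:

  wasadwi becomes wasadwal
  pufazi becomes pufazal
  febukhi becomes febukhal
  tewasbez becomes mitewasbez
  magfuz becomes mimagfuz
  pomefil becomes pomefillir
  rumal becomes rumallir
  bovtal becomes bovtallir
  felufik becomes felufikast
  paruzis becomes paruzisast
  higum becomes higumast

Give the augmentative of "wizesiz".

wasadwi and pomefil both have last vowel 'i' yet inflect differently (wasadwal, pomefillir), so the last vowel is not what conditions the rule; the final letter is.
"wizesiz" ends in -z. The stems ending in -z (tewasbez → mitewasbez, magfuz → mimagfuz) add the prefix mi-.
So wizesiz → miwizesiz.

miwizesiz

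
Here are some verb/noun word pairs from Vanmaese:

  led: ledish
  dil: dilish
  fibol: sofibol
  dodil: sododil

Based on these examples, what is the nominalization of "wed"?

wedish

"wed" has 1 vowel. The stems with 1 vowel (led → ledish, dil → dilish) add -ish.
So wed → wedish.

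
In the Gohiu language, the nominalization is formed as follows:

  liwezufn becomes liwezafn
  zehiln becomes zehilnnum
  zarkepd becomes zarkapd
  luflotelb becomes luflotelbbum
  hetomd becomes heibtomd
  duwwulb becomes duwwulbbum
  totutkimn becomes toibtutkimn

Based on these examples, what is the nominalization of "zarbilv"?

zehiln and totutkimn both end in -n yet inflect differently (zehilnnum, toibtutkimn), so the final letter is not what conditions the rule; the second-to-last letter is.
"zarbilv" has second-to-last letter 'l'. The stems whose second-to-last letter is 'l' (luflotelb → luflotelbbum, duwwulb → duwwulbbum, zehiln → zehilnnum) double the final consonant and add -um.
The other patterns: stems whose second-to-last letter is 'm' insert -ib- after the first vowel; stems whose second-to-last letter is 'f' or 'p' change the last vowel to 'a'.
So zarbilv → zarbilvvum.

zarbilvvum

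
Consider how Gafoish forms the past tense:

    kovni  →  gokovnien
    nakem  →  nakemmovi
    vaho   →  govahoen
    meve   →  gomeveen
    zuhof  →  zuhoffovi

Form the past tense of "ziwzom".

"ziwzom" ends in a consonant. The stems ending in a consonant (nakem → nakemmovi, zuhof → zuhoffovi) double the final consonant and add -ovi.
So ziwzom → ziwzommovi.

ziwzommovi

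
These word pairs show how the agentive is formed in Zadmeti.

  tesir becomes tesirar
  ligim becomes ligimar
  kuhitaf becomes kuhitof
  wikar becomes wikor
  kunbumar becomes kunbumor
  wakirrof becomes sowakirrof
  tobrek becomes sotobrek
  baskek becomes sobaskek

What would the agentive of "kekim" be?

tesir and wikar both end in -r yet inflect differently (tesirar, wikor), so the final letter is not what conditions the rule; the last vowel is.
"kekim" has last vowel 'i'. The stems whose last vowel is 'i' (tesir → tesirar, ligim → ligimar) add -ar.
The other patterns: stems whose last vowel is 'a' change the last vowel to 'o'; stems whose last vowel is 'e' or 'o' add the prefix so-.
So kekim → kekimar.

kekimar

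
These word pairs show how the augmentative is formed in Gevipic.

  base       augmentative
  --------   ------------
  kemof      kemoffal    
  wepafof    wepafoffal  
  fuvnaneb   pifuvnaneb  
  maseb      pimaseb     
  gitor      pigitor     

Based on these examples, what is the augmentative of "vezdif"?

vezdiffal

"vezdif" ends in -f. The stems ending in -f (kemof → kemoffal, wepafof → wepafoffal) double the final consonant and add -al.
So vezdif → vezdiffal.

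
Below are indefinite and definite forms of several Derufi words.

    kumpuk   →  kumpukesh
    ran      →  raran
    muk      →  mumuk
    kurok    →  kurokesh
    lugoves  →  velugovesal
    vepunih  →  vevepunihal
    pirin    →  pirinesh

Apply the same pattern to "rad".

muk and kumpuk both end in -k yet inflect differently (mumuk, kumpukesh), so the final letter is not what conditions the rule; the number of vowels is.
"rad" has 1 vowel. The stems with 1 vowel (muk → mumuk, ran → raran) repeat the first consonant+vowel as a prefix.
So rad → rarad.

rarad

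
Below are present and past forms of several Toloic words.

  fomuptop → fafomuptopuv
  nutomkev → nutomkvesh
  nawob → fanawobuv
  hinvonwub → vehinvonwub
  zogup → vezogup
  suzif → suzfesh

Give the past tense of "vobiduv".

"vobiduv" has last vowel 'u'. The stems whose last vowel is 'u' (zogup → vezogup, hinvonwub → vehinvonwub) add the prefix ve-.
The other patterns: stems whose last vowel is 'e' or 'i' delete the last vowel and add -esh; stems whose last vowel is 'o' add fa- … -uv around the stem.
So vobiduv → vevobiduv.

vevobiduv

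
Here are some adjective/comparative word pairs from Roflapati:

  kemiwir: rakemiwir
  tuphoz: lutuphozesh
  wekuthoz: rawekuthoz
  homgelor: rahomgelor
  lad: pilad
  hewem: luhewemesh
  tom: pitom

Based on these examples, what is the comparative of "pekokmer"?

rapekokmer

tom and hewem both end in -m yet inflect differently (pitom, luhewemesh), so the final letter is not what conditions the rule; the number of vowels is.
"pekokmer" has 3 vowels. The stems with 3 vowels (wekuthoz → rawekuthoz, homgelor → rahomgelor, kemiwir → rakemiwir) add the prefix ra-.
So pekokmer → rapekokmer.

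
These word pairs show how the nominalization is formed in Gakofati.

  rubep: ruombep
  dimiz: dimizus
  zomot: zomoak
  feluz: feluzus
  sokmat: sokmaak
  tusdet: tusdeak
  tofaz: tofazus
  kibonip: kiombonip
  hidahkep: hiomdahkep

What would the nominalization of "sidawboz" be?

"sidawboz" ends in -z. The stems ending in -z (tofaz → tofazus, feluz → feluzus, dimiz → dimizus) add -us.
The other patterns: stems ending in -p insert -om- after the first vowel; stems ending in -t drop the final letter and add -ak.
So sidawboz → sidawbozus.

sidawbozus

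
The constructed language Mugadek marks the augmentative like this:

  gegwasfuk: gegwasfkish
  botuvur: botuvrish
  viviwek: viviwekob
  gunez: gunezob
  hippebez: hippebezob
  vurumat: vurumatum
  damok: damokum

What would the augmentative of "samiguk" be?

samigkish

"samiguk" has last vowel 'u'. The stems whose last vowel is 'u' (gegwasfuk → gegwasfkish, botuvur → botuvrish) delete the last vowel and add -ish.
The other patterns: stems whose last vowel is 'e' add -ob; stems whose last vowel is 'a' or 'o' add -um.
So samiguk → samigkish.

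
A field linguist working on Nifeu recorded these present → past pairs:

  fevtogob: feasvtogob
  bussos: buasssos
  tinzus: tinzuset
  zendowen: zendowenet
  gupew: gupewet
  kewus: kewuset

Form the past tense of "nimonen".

nimonenet

bussos and tinzus both end in -s yet inflect differently (buasssos, tinzuset), so the final letter is not what conditions the rule; the last vowel is.
"nimonen" has last vowel 'e'. The stems whose last vowel is 'e' (zendowen → zendowenet, gupew → gupewet) add -et.
So nimonen → nimonenet.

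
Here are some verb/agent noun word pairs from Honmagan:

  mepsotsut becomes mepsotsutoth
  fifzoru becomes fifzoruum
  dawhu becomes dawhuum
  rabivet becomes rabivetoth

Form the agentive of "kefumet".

kefumetoth

dawhu and mepsotsut both have last vowel 'u' yet inflect differently (dawhuum, mepsotsutoth), so the last vowel is not what conditions the rule; whether the stem ends in a vowel or a consonant is.
"kefumet" ends in a consonant. The stems ending in a consonant (rabivet → rabivetoth, mepsotsut → mepsotsutoth) add -oth.
So kefumet → kefumetoth.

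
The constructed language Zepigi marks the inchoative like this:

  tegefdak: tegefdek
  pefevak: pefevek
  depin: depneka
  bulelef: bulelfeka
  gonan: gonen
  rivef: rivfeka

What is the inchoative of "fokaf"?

depin and gonan both end in -n yet inflect differently (depneka, gonen), so the final letter is not what conditions the rule; the last vowel is.
"fokaf" has last vowel 'a'. The stems whose last vowel is 'a' (gonan → gonen, tegefdak → tegefdek, pefevak → pefevek) change the last vowel to 'e'.
So fokaf → fokef.

fokef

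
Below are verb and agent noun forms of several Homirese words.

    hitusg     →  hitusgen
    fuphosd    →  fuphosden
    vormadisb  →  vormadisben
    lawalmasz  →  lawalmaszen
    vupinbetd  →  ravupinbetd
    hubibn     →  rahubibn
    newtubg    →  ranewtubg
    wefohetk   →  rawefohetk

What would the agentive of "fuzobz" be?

rafuzobz

fuphosd and vupinbetd both end in -d yet inflect differently (fuphosden, ravupinbetd), so the final letter is not what conditions the rule; the second-to-last letter is.
"fuzobz" has second-to-last letter 'b'. The stems whose second-to-last letter is 'b' (hubibn → rahubibn, newtubg → ranewtubg) add the prefix ra-.
So fuzobz → rafuzobz.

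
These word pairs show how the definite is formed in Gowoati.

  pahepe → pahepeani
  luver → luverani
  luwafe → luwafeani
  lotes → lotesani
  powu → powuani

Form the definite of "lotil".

Every pair shown (pahepe → pahepeani, luver → luverani, luwafe → luwafeani, …) follows the same rule: add -ani.
So lotil → lotilani.

lotilani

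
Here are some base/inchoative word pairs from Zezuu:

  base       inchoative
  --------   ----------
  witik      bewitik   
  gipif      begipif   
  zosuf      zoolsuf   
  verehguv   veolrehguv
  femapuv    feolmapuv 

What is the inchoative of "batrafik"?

gipif and zosuf both end in -f yet inflect differently (begipif, zoolsuf), so the final letter is not what conditions the rule; the last vowel is.
"batrafik" has last vowel 'i'. The stems whose last vowel is 'i' (witik → bewitik, gipif → begipif) add the prefix be-.
The other pattern: stems whose last vowel is 'u' insert -ol- after the first vowel.
So batrafik → bebatrafik.

bebatrafik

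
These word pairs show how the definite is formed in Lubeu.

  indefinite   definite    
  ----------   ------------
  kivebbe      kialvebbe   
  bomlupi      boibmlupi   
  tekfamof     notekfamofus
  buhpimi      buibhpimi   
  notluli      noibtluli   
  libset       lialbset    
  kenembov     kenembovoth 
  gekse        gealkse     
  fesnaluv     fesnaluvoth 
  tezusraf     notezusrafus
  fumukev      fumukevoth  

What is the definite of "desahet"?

kenembov and tekfamof both have last vowel 'o' yet inflect differently (kenembovoth, notekfamofus), so the last vowel is not what conditions the rule; the final letter is.
"desahet" ends in -t. The one such stem in the data (libset → lialbset) inserts -al- after the first vowel (as do gekse, kivebbe), so the same rule applies.
The other patterns: stems ending in -v add -oth; stems ending in -i insert -ib- after the first vowel; stems ending in -f add no- … -us around the stem.
So desahet → dealsahet.

dealsahet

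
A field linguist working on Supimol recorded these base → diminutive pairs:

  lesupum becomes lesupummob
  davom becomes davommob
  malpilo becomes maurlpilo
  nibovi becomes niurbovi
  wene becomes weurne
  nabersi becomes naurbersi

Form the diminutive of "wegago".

weurgago

davom and malpilo both have last vowel 'o' yet inflect differently (davommob, maurlpilo), so the last vowel is not what conditions the rule; whether the stem ends in a vowel or a consonant is.
"wegago" ends in a vowel. The stems ending in a vowel (malpilo → maurlpilo, nibovi → niurbovi, wene → weurne) insert -ur- after the first vowel.
The other pattern: stems ending in a consonant double the final consonant and add -ob.
So wegago → weurgago.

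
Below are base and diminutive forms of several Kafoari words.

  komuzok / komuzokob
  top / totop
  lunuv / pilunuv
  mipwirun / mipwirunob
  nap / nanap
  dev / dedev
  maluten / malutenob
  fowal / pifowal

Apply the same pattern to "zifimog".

dev and lunuv both end in -v yet inflect differently (dedev, pilunuv), so the final letter is not what conditions the rule; the number of vowels is.
"zifimog" has 3 vowels. The stems with 3 vowels (mipwirun → mipwirunob, komuzok → komuzokob, maluten → malutenob) add -ob.
So zifimog → zifimogob.

zifimogob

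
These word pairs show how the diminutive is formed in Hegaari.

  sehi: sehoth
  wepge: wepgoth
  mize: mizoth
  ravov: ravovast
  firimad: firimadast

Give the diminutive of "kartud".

sehi and ravov both have 2 vowels yet inflect differently (sehoth, ravovast), so the number of vowels is not what conditions the rule; whether the stem ends in a vowel or a consonant is.
"kartud" ends in a consonant. The stems ending in a consonant (ravov → ravovast, firimad → firimadast) add -ast.
The other pattern: stems ending in a vowel drop the final letter and add -oth.
So kartud → kartudast.

kartudast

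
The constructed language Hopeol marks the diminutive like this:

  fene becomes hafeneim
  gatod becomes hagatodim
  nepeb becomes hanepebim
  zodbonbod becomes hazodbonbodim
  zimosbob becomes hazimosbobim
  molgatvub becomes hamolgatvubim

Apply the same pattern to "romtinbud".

haromtinbudim

Every pair shown (fene → hafeneim, gatod → hagatodim, nepeb → hanepebim, …) follows the same rule: add ha- … -im around the stem.
So romtinbud → haromtinbudim.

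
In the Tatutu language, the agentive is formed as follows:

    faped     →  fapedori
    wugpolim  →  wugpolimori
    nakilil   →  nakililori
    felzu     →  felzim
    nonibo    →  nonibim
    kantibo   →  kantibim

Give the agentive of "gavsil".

gavsilori

"gavsil" ends in a consonant. The stems ending in a consonant (faped → fapedori, wugpolim → wugpolimori, nakilil → nakililori) add -ori.
The other pattern: stems ending in a vowel drop the final letter and add -im.
So gavsil → gavsilori.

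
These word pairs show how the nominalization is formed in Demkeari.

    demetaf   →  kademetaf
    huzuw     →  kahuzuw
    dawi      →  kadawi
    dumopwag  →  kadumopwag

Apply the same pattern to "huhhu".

kahuhhu

Every pair shown (demetaf → kademetaf, huzuw → kahuzuw, dawi → kadawi, …) follows the same rule: add the prefix ka-.
So huhhu → kahuhhu.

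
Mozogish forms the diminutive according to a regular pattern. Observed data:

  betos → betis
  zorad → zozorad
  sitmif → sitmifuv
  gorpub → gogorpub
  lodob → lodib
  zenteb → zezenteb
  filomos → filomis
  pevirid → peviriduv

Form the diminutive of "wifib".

"wifib" has last vowel 'i'. The stems whose last vowel is 'i' (sitmif → sitmifuv, pevirid → peviriduv) add -uv.
The other patterns: stems whose last vowel is 'o' change the last vowel to 'i'; stems whose last vowel is 'a', 'e' or 'u' repeat the first consonant+vowel as a prefix.
So wifib → wifibuv.

wifibuv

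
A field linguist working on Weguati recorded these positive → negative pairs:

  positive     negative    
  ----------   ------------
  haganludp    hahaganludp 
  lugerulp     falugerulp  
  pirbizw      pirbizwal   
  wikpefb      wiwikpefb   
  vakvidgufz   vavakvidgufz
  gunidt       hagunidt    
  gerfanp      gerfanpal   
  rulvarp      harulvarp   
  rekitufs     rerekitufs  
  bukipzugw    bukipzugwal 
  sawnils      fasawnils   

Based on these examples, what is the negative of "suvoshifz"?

rekitufs and sawnils both end in -s yet inflect differently (rerekitufs, fasawnils), so the final letter is not what conditions the rule; the second-to-last letter is.
"suvoshifz" has second-to-last letter 'f'. The stems whose second-to-last letter is 'f' (wikpefb → wiwikpefb, vakvidgufz → vavakvidgufz, rekitufs → rerekitufs) repeat the first consonant+vowel as a prefix.
The other patterns: stems whose second-to-last letter is 'd' or 'r' add the prefix ha-; stems whose second-to-last letter is 'l' add the prefix fa-; stems whose second-to-last letter is 'g', 'n' or 'z' add -al.
So suvoshifz → susuvoshifz.

susuvoshifz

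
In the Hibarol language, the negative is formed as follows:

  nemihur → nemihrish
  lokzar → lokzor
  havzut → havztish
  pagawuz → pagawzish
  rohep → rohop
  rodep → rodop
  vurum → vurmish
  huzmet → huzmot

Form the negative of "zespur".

havzut and huzmet both end in -t yet inflect differently (havztish, huzmot), so the final letter is not what conditions the rule; the last vowel is.
"zespur" has last vowel 'u'. The stems whose last vowel is 'u' (havzut → havztish, nemihur → nemihrish, vurum → vurmish) delete the last vowel and add -ish.
The other pattern: stems whose last vowel is 'a' or 'e' change the last vowel to 'o'.
So zespur → zesprish.

zesprish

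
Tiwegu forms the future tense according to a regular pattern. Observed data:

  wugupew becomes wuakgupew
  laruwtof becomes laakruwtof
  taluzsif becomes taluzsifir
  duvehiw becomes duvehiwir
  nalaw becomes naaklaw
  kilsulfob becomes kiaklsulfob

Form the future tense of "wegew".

duvehiw and nalaw both end in -w yet inflect differently (duvehiwir, naaklaw), so the final letter is not what conditions the rule; the last vowel is.
"wegew" has last vowel 'e'. The one such stem in the data (wugupew → wuakgupew) inserts -ak- after the first vowel (as do nalaw, kilsulfob), so the same rule applies.
The other pattern: stems whose last vowel is 'i' add -ir.
So wegew → weakgew.

weakgew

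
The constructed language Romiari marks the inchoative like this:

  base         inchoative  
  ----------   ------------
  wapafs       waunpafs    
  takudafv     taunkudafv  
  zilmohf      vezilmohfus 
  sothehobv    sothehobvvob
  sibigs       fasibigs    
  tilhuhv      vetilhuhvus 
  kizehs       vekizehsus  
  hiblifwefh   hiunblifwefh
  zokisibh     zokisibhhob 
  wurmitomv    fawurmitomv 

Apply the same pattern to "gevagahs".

zokisibh and hiblifwefh both end in -h yet inflect differently (zokisibhhob, hiunblifwefh), so the final letter is not what conditions the rule; the second-to-last letter is.
"gevagahs" has second-to-last letter 'h'. The stems whose second-to-last letter is 'h' (kizehs → vekizehsus, zilmohf → vezilmohfus, tilhuhv → vetilhuhvus) add ve- … -us around the stem.
So gevagahs → vegevagahsus.

vegevagahsus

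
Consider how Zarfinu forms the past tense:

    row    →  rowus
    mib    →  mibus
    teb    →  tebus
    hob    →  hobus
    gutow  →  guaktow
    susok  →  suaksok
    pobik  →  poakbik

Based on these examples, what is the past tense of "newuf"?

row and gutow both end in -w yet inflect differently (rowus, guaktow), so the final letter is not what conditions the rule; the number of vowels is.
"newuf" has 2 vowels. The stems with 2 vowels (gutow → guaktow, susok → suaksok, pobik → poakbik) insert -ak- after the first vowel.
The other pattern: stems with 1 vowel add -us.
So newuf → neakwuf.

neakwuf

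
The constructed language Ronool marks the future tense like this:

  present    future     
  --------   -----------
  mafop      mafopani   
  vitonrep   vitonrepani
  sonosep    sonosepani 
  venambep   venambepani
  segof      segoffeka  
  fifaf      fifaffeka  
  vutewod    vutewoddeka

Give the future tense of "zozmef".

zozmeffeka

"zozmef" ends in -f. The stems ending in -f (segof → segoffeka, fifaf → fifaffeka) double the final consonant and add -eka.
The other pattern: stems ending in -p add -ani.
So zozmef → zozmeffeka.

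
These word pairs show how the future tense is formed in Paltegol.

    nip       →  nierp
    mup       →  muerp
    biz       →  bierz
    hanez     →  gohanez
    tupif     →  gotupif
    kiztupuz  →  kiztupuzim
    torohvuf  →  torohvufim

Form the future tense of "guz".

guerz

biz and hanez both end in -z yet inflect differently (bierz, gohanez), so the final letter is not what conditions the rule; the number of vowels is.
"guz" has 1 vowel. The stems with 1 vowel (nip → nierp, mup → muerp, biz → bierz) insert -er- after the first vowel.
The other patterns: stems with 2 vowels add the prefix go-; stems with 3 vowels add -im.
So guz → guerz.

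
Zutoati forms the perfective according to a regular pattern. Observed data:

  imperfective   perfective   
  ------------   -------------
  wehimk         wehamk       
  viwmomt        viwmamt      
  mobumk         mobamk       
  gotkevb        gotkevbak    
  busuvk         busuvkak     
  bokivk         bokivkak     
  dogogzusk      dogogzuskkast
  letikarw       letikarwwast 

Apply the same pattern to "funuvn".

wehimk and busuvk both end in -k yet inflect differently (wehamk, busuvkak), so the final letter is not what conditions the rule; the second-to-last letter is.
"funuvn" has second-to-last letter 'v'. The stems whose second-to-last letter is 'v' (gotkevb → gotkevbak, busuvk → busuvkak, bokivk → bokivkak) add -ak.
So funuvn → funuvnak.

funuvnak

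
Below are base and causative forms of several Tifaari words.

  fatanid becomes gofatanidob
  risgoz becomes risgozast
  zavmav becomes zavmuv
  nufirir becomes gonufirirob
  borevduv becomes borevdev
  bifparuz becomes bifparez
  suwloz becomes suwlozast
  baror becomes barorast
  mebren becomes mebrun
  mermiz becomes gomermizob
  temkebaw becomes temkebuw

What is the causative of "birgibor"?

birgiborast

mermiz and bifparuz both end in -z yet inflect differently (gomermizob, bifparez), so the final letter is not what conditions the rule; the last vowel is.
"birgibor" has last vowel 'o'. The stems whose last vowel is 'o' (risgoz → risgozast, suwloz → suwlozast, baror → barorast) add -ast.
So birgibor → birgiborast.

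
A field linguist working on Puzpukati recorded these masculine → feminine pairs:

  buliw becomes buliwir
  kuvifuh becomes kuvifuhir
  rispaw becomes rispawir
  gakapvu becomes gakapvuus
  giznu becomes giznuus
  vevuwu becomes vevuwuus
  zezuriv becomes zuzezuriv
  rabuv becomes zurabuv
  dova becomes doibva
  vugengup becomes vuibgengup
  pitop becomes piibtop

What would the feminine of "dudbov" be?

zududbov

kuvifuh and gakapvu both have last vowel 'u' yet inflect differently (kuvifuhir, gakapvuus), so the last vowel is not what conditions the rule; the final letter is.
"dudbov" ends in -v. The stems ending in -v (zezuriv → zuzezuriv, rabuv → zurabuv) add the prefix zu-.
So dudbov → zududbov.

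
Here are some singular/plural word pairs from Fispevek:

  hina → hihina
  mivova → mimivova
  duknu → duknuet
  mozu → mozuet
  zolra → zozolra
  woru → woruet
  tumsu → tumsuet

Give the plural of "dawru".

mozu and mivova both begin with m- yet inflect differently (mozuet, mimivova), so the first letter is not what conditions the rule; the final letter is.
"dawru" ends in -u. The stems ending in -u (woru → woruet, duknu → duknuet, tumsu → tumsuet) add -et.
The other pattern: stems ending in -a repeat the first consonant+vowel as a prefix.
So dawru → dawruet.

dawruet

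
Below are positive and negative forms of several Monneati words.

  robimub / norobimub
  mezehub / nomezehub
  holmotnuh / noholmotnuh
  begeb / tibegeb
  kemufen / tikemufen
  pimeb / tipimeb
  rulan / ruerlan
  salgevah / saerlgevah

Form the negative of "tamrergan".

"tamrergan" has last vowel 'a'. The stems whose last vowel is 'a' (rulan → ruerlan, salgevah → saerlgevah) insert -er- after the first vowel.
So tamrergan → taermrergan.

taermrergan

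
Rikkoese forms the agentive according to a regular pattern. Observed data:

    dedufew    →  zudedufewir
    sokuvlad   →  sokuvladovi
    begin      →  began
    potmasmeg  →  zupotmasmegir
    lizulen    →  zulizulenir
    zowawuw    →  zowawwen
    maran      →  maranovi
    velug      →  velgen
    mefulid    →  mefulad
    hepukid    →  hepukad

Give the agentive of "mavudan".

mavudanovi

potmasmeg and velug both end in -g yet inflect differently (zupotmasmegir, velgen), so the final letter is not what conditions the rule; the last vowel is.
"mavudan" has last vowel 'a'. The stems whose last vowel is 'a' (sokuvlad → sokuvladovi, maran → maranovi) add -ovi.
The other patterns: stems whose last vowel is 'e' add zu- … -ir around the stem; stems whose last vowel is 'u' delete the last vowel and add -en; stems whose last vowel is 'i' change the last vowel to 'a'.
So mavudan → mavudanovi.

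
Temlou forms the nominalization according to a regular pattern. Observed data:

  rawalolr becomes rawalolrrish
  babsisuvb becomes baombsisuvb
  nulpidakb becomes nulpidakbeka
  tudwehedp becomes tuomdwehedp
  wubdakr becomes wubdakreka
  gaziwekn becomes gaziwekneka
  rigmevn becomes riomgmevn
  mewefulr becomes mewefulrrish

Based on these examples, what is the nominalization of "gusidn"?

wubdakr and rawalolr both end in -r yet inflect differently (wubdakreka, rawalolrrish), so the final letter is not what conditions the rule; the second-to-last letter is.
"gusidn" has second-to-last letter 'd'. The one such stem in the data (tudwehedp → tuomdwehedp) inserts -om- after the first vowel (as do babsisuvb, rigmevn), so the same rule applies.
The other patterns: stems whose second-to-last letter is 'k' add -eka; stems whose second-to-last letter is 'l' double the final consonant and add -ish.
So gusidn → guomsidn.

guomsidn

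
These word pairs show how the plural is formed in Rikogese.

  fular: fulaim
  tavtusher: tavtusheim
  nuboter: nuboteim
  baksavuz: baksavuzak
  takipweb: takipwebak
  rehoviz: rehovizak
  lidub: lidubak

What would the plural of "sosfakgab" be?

sosfakgabak

"sosfakgab" ends in -b. The stems ending in -b (takipweb → takipwebak, lidub → lidubak) add -ak.
So sosfakgab → sosfakgabak.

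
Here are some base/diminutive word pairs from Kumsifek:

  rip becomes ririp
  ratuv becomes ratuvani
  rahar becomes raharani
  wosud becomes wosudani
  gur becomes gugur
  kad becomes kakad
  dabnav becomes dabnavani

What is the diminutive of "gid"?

gigid

"gid" has 1 vowel. The stems with 1 vowel (gur → gugur, rip → ririp, kad → kakad) repeat the first consonant+vowel as a prefix.
The other pattern: stems with 2 vowels add -ani.
So gid → gigid.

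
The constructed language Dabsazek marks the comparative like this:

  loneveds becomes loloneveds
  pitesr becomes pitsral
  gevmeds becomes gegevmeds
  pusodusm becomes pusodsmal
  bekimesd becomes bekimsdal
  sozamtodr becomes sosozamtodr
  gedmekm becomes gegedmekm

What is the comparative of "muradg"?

pusodusm and gedmekm both end in -m yet inflect differently (pusodsmal, gegedmekm), so the final letter is not what conditions the rule; the second-to-last letter is.
"muradg" has second-to-last letter 'd'. The stems whose second-to-last letter is 'd' (loneveds → loloneveds, gevmeds → gegevmeds, sozamtodr → sosozamtodr) repeat the first consonant+vowel as a prefix.
The other pattern: stems whose second-to-last letter is 's' delete the last vowel and add -al.
So muradg → mumuradg.

mumuradg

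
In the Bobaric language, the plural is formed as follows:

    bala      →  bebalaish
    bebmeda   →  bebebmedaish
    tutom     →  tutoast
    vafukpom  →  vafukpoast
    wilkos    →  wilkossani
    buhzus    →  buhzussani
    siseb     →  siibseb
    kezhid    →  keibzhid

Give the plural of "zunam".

tutom and wilkos both have last vowel 'o' yet inflect differently (tutoast, wilkossani), so the last vowel is not what conditions the rule; the final letter is.
"zunam" ends in -m. The stems ending in -m (tutom → tutoast, vafukpom → vafukpoast) drop the final letter and add -ast.
The other patterns: stems ending in -a add be- … -ish around the stem; stems ending in -s double the final consonant and add -ani; stems ending in -b or -d insert -ib- after the first vowel.
So zunam → zunaast.

zunaast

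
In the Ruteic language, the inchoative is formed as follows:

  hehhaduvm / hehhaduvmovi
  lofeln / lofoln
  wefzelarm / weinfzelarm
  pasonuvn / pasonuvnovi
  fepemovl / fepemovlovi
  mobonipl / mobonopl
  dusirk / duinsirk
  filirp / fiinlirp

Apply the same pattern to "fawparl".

wefzelarm and hehhaduvm both end in -m yet inflect differently (weinfzelarm, hehhaduvmovi), so the final letter is not what conditions the rule; the second-to-last letter is.
"fawparl" has second-to-last letter 'r'. The stems whose second-to-last letter is 'r' (wefzelarm → weinfzelarm, filirp → fiinlirp, dusirk → duinsirk) insert -in- after the first vowel.
So fawparl → fainwparl.

fainwparl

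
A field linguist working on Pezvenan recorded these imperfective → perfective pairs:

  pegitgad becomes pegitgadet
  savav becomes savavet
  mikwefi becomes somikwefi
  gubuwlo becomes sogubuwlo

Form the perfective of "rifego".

gubuwlo and pegitgad both have 3 vowels yet inflect differently (sogubuwlo, pegitgadet), so the number of vowels is not what conditions the rule; whether the stem ends in a vowel or a consonant is.
"rifego" ends in a vowel. The stems ending in a vowel (gubuwlo → sogubuwlo, mikwefi → somikwefi) add the prefix so-.
So rifego → sorifego.

sorifego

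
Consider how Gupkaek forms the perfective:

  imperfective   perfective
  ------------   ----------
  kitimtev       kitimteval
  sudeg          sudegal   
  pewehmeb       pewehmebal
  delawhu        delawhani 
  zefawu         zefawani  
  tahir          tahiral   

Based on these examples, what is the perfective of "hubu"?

zefawu and pewehmeb both have 3 vowels yet inflect differently (zefawani, pewehmebal), so the number of vowels is not what conditions the rule; whether the stem ends in a vowel or a consonant is.
"hubu" ends in a vowel. The stems ending in a vowel (zefawu → zefawani, delawhu → delawhani) drop the final letter and add -ani.
So hubu → hubani.

hubani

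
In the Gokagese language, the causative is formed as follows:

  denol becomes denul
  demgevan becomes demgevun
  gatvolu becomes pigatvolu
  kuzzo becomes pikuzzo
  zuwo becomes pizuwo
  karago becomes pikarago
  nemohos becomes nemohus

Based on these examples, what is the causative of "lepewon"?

lepewun

denol and karago both have last vowel 'o' yet inflect differently (denul, pikarago), so the last vowel is not what conditions the rule; whether the stem ends in a vowel or a consonant is.
"lepewon" ends in a consonant. The stems ending in a consonant (denol → denul, demgevan → demgevun, nemohos → nemohus) change the last vowel to 'u'.
So lepewon → lepewun.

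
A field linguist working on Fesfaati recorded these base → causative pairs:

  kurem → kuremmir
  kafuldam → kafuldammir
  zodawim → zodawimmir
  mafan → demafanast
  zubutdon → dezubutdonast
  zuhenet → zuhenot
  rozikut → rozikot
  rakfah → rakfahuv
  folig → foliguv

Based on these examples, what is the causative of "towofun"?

"towofun" ends in -n. The stems ending in -n (mafan → demafanast, zubutdon → dezubutdonast) add de- … -ast around the stem.
The other patterns: stems ending in -m double the final consonant and add -ir; stems ending in -t change the last vowel to 'o'; stems ending in -g or -h add -uv.
So towofun → detowofunast.

detowofunast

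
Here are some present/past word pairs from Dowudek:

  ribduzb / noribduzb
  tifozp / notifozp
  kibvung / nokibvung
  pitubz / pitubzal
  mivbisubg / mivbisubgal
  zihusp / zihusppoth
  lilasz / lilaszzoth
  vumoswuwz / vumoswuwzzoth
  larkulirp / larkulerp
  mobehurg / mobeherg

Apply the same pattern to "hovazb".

"hovazb" has second-to-last letter 'z'. The stems whose second-to-last letter is 'z' (ribduzb → noribduzb, tifozp → notifozp) add the prefix no-.
The other patterns: stems whose second-to-last letter is 'b' add -al; stems whose second-to-last letter is 's' or 'w' double the final consonant and add -oth; stems whose second-to-last letter is 'r' change the last vowel to 'e'.
So hovazb → nohovazb.

nohovazb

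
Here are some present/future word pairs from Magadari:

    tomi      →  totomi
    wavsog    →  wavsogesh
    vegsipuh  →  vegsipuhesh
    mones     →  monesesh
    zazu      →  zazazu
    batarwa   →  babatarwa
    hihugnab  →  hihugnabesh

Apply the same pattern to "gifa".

"gifa" ends in a vowel. The stems ending in a vowel (zazu → zazazu, batarwa → babatarwa, tomi → totomi) repeat the first consonant+vowel as a prefix.
The other pattern: stems ending in a consonant add -esh.
So gifa → gigifa.

gigifa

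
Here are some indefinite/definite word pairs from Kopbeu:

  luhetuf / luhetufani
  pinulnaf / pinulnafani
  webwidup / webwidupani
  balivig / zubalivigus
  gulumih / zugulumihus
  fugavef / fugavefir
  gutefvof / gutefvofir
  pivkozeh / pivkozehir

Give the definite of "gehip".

zugehipus

luhetuf and fugavef both end in -f yet inflect differently (luhetufani, fugavefir), so the final letter is not what conditions the rule; the last vowel is.
"gehip" has last vowel 'i'. The stems whose last vowel is 'i' (balivig → zubalivigus, gulumih → zugulumihus) add zu- … -us around the stem.
The other patterns: stems whose last vowel is 'a' or 'u' add -ani; stems whose last vowel is 'e' or 'o' add -ir.
So gehip → zugehipus.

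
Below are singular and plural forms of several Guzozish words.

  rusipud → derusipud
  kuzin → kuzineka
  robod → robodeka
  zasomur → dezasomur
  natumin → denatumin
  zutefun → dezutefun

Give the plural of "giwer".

zutefun and kuzin both end in -n yet inflect differently (dezutefun, kuzineka), so the final letter is not what conditions the rule; the number of vowels is.
"giwer" has 2 vowels. The stems with 2 vowels (kuzin → kuzineka, robod → robodeka) add -eka.
The other pattern: stems with 3 vowels add the prefix de-.
So giwer → giwereka.

giwereka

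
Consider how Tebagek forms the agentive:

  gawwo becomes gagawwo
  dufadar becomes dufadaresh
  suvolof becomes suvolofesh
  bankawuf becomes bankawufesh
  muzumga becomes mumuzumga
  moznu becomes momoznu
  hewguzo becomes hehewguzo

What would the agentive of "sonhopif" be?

"sonhopif" ends in a consonant. The stems ending in a consonant (suvolof → suvolofesh, bankawuf → bankawufesh, dufadar → dufadaresh) add -esh.
So sonhopif → sonhopifesh.

sonhopifesh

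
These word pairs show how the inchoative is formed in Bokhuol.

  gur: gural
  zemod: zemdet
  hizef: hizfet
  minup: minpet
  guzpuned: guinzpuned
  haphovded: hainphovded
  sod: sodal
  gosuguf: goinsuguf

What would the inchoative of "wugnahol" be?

sod and zemod both end in -d yet inflect differently (sodal, zemdet), so the final letter is not what conditions the rule; the number of vowels is.
"wugnahol" has 3 vowels. The stems with 3 vowels (gosuguf → goinsuguf, guzpuned → guinzpuned, haphovded → hainphovded) insert -in- after the first vowel.
The other patterns: stems with 1 vowel add -al; stems with 2 vowels delete the last vowel and add -et.
So wugnahol → wuingnahol.

wuingnahol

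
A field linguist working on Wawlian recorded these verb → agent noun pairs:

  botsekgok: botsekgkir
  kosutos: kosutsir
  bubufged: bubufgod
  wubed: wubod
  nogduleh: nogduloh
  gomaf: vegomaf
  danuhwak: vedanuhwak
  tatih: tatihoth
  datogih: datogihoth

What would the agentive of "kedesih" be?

kedesihoth

"kedesih" has last vowel 'i'. The stems whose last vowel is 'i' (tatih → tatihoth, datogih → datogihoth) add -oth.
So kedesih → kedesihoth.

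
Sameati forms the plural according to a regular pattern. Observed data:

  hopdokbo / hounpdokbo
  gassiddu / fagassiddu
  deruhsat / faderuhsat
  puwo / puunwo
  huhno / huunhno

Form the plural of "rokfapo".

rounkfapo

"rokfapo" ends in -o. The stems ending in -o (hopdokbo → hounpdokbo, puwo → puunwo, huhno → huunhno) insert -un- after the first vowel.
So rokfapo → rounkfapo.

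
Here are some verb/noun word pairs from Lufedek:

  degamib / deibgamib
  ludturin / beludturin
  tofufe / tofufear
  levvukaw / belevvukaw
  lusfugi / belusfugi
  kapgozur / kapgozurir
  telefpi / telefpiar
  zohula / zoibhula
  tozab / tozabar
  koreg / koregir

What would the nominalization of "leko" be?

telefpi and lusfugi both end in -i yet inflect differently (telefpiar, belusfugi), so the final letter is not what conditions the rule; the first letter is.
"leko" begins with l-. The stems beginning with l- (lusfugi → belusfugi, ludturin → beludturin, levvukaw → belevvukaw) add the prefix be-.
So leko → beleko.

beleko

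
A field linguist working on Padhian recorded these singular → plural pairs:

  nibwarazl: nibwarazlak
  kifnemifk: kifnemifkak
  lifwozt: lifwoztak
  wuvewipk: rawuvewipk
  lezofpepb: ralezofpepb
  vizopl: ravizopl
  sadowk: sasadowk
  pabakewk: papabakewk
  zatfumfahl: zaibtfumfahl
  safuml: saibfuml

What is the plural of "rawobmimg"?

raibwobmimg

kifnemifk and wuvewipk both end in -k yet inflect differently (kifnemifkak, rawuvewipk), so the final letter is not what conditions the rule; the second-to-last letter is.
"rawobmimg" has second-to-last letter 'm'. The one such stem in the data (safuml → saibfuml) inserts -ib- after the first vowel (as does zatfumfahl), so the same rule applies.
So rawobmimg → raibwobmimg.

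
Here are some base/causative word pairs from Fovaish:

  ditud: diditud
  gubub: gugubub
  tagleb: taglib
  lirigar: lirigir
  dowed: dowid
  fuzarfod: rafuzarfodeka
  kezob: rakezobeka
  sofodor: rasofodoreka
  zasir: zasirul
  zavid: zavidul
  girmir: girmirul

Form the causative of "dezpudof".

radezpudofeka

gubub and tagleb both end in -b yet inflect differently (gugubub, taglib), so the final letter is not what conditions the rule; the last vowel is.
"dezpudof" has last vowel 'o'. The stems whose last vowel is 'o' (fuzarfod → rafuzarfodeka, kezob → rakezobeka, sofodor → rasofodoreka) add ra- … -eka around the stem.
So dezpudof → radezpudofeka.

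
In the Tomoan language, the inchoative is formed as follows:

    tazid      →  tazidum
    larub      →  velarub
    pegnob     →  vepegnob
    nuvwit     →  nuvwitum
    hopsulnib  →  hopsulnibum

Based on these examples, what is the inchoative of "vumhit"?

vumhitum

"vumhit" has last vowel 'i'. The stems whose last vowel is 'i' (hopsulnib → hopsulnibum, nuvwit → nuvwitum, tazid → tazidum) add -um.
So vumhit → vumhitum.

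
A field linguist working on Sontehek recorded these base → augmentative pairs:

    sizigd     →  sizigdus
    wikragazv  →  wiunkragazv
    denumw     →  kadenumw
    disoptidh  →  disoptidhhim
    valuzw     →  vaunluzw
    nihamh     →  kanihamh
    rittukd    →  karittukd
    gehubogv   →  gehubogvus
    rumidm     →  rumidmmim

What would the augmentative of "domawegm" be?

domawegmus

nihamh and disoptidh both end in -h yet inflect differently (kanihamh, disoptidhhim), so the final letter is not what conditions the rule; the second-to-last letter is.
"domawegm" has second-to-last letter 'g'. The stems whose second-to-last letter is 'g' (gehubogv → gehubogvus, sizigd → sizigdus) add -us.
So domawegm → domawegmus.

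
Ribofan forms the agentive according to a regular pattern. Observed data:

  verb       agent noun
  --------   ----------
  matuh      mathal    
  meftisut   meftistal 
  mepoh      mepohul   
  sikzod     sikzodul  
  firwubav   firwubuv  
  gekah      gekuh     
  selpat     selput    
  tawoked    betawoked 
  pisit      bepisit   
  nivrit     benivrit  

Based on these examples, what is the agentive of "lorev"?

matuh and mepoh both end in -h yet inflect differently (mathal, mepohul), so the final letter is not what conditions the rule; the last vowel is.
"lorev" has last vowel 'e'. The one such stem in the data (tawoked → betawoked) adds the prefix be-, so the same rule applies.
So lorev → belorev.

belorev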